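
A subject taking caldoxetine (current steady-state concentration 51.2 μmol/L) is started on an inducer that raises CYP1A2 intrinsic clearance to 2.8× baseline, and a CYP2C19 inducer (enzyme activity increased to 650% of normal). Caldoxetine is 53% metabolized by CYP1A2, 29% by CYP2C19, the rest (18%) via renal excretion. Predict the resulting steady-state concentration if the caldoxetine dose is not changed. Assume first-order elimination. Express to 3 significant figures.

14.4 μmol/L

CYP1A2: 0.53 × 2.8 = 1.484
CYP2C19: 0.29 × 6.5 = 1.885
Other: 0.18 (unchanged)
New clearance relative to baseline: 1.484 + 1.885 + 0.18 = 3.549.
New steady-state concentration = 51.2 / 3.549 = 14.4 μmol/L (concentration scales inversely with clearance).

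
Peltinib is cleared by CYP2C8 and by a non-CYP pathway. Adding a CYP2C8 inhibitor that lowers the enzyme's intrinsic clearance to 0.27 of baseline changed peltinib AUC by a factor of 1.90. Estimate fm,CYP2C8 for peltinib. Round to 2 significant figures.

Let x = fm,CYP2C8. Because AUC ∝ 1/CL, relative clearance fell to 1/1.90 = 0.5263.
Setting x·0.27 + (1 − x) = 0.5263 and solving: x = (0.5263 − 1)/(0.27 − 1) = 0.65.

0.65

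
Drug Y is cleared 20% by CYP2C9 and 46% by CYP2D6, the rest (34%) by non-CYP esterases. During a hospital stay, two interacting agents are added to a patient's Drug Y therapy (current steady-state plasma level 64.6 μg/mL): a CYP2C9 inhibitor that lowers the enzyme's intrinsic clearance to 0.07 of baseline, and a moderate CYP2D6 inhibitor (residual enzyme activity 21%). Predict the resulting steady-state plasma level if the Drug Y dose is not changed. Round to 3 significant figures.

143 μg/mL

The CYP2C9 pathway (20% of clearance) is reduced to 0.07× activity: 0.2 × 0.07 = 0.014.
The CYP2D6 pathway (46% of clearance) drops to 0.21× activity: 0.46 × 0.21 = 0.0966.
Non-CYP routes (34%) are unchanged.
Relative clearance = 0.014 + 0.0966 + 0.34 = 0.4506.
Steady-state plasma level ∝ 1/CL: new value = 64.6 / 0.4506 = 143 μg/mL.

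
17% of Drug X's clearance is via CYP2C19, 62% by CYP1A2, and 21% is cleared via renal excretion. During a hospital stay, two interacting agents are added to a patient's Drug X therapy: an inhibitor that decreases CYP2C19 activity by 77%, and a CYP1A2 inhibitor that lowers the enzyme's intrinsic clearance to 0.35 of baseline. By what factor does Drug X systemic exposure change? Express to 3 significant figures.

CYP2C19: 0.17 × 0.23 = 0.0391
CYP1A2: 0.62 × 0.35 = 0.217
Other: 0.21 (unchanged)
Relative clearance = 0.0391 + 0.217 + 0.21 = 0.4661.
Systemic exposure ∝ 1/CL: fold-change = 1 / 0.4661 = 2.15.

2.15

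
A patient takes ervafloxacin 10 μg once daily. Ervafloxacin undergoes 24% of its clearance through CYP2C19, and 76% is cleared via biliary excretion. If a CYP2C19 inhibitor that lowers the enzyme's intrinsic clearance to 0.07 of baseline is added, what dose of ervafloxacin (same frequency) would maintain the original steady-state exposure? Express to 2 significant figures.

The CYP2C19 pathway (24% of clearance) drops to 0.07× activity: 0.24 × 0.07 = 0.0168.
The remaining 76% of clearance is unaffected.
CL_new/CL_old = 0.0168 + 0.76 = 0.7768.
Exposure is unchanged when dose changes in proportion to clearance. New dose = 10 μg × 0.7768 = 7.8 μg.

7.8 μg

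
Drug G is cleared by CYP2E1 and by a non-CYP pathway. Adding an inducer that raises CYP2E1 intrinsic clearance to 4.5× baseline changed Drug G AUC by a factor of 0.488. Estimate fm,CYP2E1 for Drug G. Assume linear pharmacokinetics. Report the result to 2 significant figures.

0.30

Call the CYP2E1 fraction fm. After the interaction, CL_new/CL_old = fm × 4.5 + (1 − fm).
AUC ratio = 1 / (new CL fraction), so new CL fraction = 1 / 0.488 = 2.049.
fm × 4.5 + 1 − fm = 2.049  ⇒  fm × (4.5 − 1) = 1.049  ⇒  fm = 0.30.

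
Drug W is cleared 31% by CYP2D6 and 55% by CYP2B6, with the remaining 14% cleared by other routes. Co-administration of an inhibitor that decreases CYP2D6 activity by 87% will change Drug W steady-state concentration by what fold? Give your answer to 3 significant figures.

CYP2D6: 0.31 × 0.13 = 0.0403
CYP2B6: 0.55 (unchanged)
Other: 0.14 (unchanged)
Relative clearance = 0.0403 + 0.55 + 0.14 = 0.7303.
Since steady-state concentration ∝ 1/CL, the ratio is 1 / 0.7303 = 1.37.

1.37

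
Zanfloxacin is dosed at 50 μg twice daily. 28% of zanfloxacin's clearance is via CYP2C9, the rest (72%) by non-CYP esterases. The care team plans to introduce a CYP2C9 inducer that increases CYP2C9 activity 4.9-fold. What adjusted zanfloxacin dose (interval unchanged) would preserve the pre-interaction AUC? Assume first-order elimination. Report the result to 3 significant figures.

The CYP2C9 pathway (28% of clearance) rises to 4.9× activity: 0.28 × 4.9 = 1.372.
Non-CYP routes (72%) are unchanged.
New clearance relative to baseline: 1.372 + 0.72 = 2.092.
Exposure is unchanged when dose changes in proportion to clearance. New dose = 50 μg × 2.092 = 105 μg.

105 μg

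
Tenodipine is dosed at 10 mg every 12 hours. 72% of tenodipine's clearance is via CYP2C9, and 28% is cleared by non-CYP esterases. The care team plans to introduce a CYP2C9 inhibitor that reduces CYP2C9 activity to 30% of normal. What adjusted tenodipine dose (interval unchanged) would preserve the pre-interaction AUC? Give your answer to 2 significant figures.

The CYP2C9 pathway (72% of clearance) drops to 0.3× activity: 0.72 × 0.3 = 0.216.
Non-CYP routes (28%) are unchanged.
New clearance relative to baseline: 0.216 + 0.28 = 0.496.
To maintain the same steady-state level, dose must scale with clearance: new dose = 10 × 0.496 = 5.0 mg.

5.0 mg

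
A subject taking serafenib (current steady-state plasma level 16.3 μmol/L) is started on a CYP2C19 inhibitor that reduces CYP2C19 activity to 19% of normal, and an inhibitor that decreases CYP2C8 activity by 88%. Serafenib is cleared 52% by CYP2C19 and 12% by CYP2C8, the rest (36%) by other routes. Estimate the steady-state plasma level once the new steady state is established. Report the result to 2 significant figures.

34 μmol/L

CYP2C19: 0.52 × 0.19 = 0.0988
CYP2C8: 0.12 × 0.12 = 0.0144
Other: 0.36 (unchanged)
Relative clearance = 0.0988 + 0.0144 + 0.36 = 0.4732.
Dividing the baseline by the relative clearance: 16.3 / 0.4732 = 34 μmol/L.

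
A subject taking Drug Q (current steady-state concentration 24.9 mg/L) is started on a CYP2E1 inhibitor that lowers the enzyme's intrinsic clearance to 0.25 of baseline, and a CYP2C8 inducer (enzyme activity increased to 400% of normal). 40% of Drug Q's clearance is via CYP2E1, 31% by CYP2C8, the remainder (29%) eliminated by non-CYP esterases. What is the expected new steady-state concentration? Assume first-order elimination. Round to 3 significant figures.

The CYP2E1 pathway (40% of clearance) falls to 0.25× activity: 0.4 × 0.25 = 0.1.
The CYP2C8 pathway (31% of clearance) rises to 4× activity: 0.31 × 4 = 1.24.
Non-CYP routes (29%) are unchanged.
Relative clearance = 0.1 + 1.24 + 0.29 = 1.63.
New steady-state concentration = 24.9 / 1.63 = 15.3 mg/L (concentration scales inversely with clearance).

15.3 mg/L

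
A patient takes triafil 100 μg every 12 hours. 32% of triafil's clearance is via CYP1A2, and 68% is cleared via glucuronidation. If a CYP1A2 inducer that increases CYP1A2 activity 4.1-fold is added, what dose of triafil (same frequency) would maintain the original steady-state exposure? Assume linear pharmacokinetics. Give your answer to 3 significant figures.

199 μg

CYP1A2: 0.32 × 4.1 = 1.312
Other: 0.68 (unchanged)
Relative clearance = 1.312 + 0.68 = 1.992.
Css,avg = (dose rate)/CL, so holding Css fixed requires dose ∝ CL: 100 × 1.992 = 199 μg.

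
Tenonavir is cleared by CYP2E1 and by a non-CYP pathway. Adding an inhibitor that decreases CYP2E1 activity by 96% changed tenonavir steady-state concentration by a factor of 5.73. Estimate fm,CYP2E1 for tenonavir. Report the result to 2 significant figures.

0.86

Write x for the fraction cleared via CYP2E1. The observed steady-state concentration change means clearance fell to 1/5.73 = 0.1745 of baseline.
Only the CYP2E1 route changed, so 0.1745 = x·0.04 + (1 − x), giving x = 0.86.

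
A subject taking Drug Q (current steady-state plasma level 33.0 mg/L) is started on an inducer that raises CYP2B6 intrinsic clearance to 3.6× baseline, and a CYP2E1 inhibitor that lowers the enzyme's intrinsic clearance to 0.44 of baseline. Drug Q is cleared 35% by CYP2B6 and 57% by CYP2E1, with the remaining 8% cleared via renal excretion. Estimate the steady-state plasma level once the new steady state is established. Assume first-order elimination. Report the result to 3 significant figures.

20.7 mg/L

The CYP2B6 pathway (35% of clearance) increases to 3.6× activity: 0.35 × 3.6 = 1.26.
The CYP2E1 pathway (57% of clearance) is reduced to 0.44× activity: 0.57 × 0.44 = 0.2508.
Non-CYP routes (8%) are unchanged.
CL_new/CL_old = 1.26 + 0.2508 + 0.08 = 1.5908.
Steady-state plasma level ∝ 1/CL: new value = 33.0 / 1.5908 = 20.7 mg/L.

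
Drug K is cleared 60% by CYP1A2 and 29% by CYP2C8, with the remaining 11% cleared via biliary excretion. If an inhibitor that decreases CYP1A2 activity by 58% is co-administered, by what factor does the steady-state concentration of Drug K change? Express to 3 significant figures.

1.53

The CYP1A2 pathway (60% of clearance) falls to 0.42× activity: 0.6 × 0.42 = 0.252.
CYP2C8 (29%) and the residual 11% are unaffected.
Relative clearance = 0.252 + 0.29 + 0.11 = 0.652.
Steady-state concentration ratio = CL_old/CL_new = 1 / 0.652 = 1.53.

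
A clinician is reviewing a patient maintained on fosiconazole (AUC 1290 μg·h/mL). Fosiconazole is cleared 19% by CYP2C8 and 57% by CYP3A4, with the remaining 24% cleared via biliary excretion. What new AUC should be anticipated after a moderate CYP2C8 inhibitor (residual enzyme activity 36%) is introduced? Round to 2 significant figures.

1.5 × 10³ μg·h/mL

The CYP2C8 pathway (19% of clearance) is reduced to 0.36× activity: 0.19 × 0.36 = 0.0684.
CYP3A4 (57%) and the residual 24% are unaffected.
New clearance relative to baseline: 0.0684 + 0.57 + 0.24 = 0.8784.
With dosing unchanged, AUC scales as 1/CL: 1290 / 0.8784 = 1.5 × 10³ μg·h/mL.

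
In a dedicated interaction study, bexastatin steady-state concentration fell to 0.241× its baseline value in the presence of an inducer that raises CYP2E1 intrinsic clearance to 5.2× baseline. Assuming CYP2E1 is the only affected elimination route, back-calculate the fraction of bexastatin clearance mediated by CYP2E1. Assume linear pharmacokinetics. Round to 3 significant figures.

Let x = fm,CYP2E1. Because steady-state concentration ∝ 1/CL, relative clearance rose to 1/0.241 = 4.149.
Only the CYP2E1 route changed, so 4.149 = x·5.2 + (1 − x), giving x = 0.750.

0.750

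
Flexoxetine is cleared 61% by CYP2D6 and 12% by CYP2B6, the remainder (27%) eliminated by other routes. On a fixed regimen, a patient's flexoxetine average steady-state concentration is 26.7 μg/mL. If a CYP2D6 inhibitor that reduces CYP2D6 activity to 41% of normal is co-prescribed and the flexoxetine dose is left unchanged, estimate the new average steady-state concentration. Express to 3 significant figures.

41.7 μg/mL

The CYP2D6 pathway (61% of clearance) is reduced to 0.41× activity: 0.61 × 0.41 = 0.2501.
CYP2B6 (12%) and the residual 27% are unaffected.
New clearance relative to baseline: 0.2501 + 0.12 + 0.27 = 0.6401.
With dosing unchanged, average steady-state concentration scales as 1/CL: 26.7 / 0.6401 = 41.7 μg/mL.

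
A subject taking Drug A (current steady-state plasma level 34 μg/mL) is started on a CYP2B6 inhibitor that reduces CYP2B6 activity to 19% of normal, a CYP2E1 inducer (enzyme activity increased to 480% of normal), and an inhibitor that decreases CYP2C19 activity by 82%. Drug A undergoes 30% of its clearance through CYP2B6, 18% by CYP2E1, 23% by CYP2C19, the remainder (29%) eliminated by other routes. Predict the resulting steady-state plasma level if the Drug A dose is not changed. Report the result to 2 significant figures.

CYP2B6: 0.3 × 0.19 = 0.057
CYP2E1: 0.18 × 4.8 = 0.864
CYP2C19: 0.23 × 0.18 = 0.0414
Other: 0.29 (unchanged)
New clearance relative to baseline: 0.057 + 0.864 + 0.0414 + 0.29 = 1.2524.
Steady-state plasma level ∝ 1/CL: new value = 34 / 1.2524 = 27 μg/mL.

27 μg/mL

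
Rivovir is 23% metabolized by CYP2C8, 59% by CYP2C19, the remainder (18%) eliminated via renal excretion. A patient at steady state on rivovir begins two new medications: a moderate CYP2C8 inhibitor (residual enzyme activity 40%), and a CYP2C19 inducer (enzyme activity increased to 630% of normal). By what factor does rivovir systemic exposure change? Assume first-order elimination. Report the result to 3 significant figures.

0.251

The CYP2C8 pathway (23% of clearance) drops to 0.4× activity: 0.23 × 0.4 = 0.092.
The CYP2C19 pathway (59% of clearance) increases to 6.3× activity: 0.59 × 6.3 = 3.717.
Non-CYP routes (18%) are unchanged.
CL_new/CL_old = 0.092 + 3.717 + 0.18 = 3.989.
Net systemic exposure ratio = 1 / 3.989 = 0.251.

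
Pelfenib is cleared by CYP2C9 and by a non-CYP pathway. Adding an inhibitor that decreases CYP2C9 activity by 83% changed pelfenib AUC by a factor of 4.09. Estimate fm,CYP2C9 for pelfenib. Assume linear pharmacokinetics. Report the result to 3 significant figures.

CL'/CL = 1 / 4.09 = 0.2445
0.17·fm + (1 − fm) = 0.2445
fm = (0.2445 − 1) / (0.17 − 1) = 0.910

0.910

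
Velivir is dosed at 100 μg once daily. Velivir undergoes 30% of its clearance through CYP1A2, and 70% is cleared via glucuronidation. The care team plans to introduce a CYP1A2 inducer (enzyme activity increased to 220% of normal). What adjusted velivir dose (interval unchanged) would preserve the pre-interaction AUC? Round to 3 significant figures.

136 μg

The CYP1A2 pathway (30% of clearance) increases to 2.2× activity: 0.3 × 2.2 = 0.66.
The remaining 70% of clearance is unaffected.
CL_new/CL_old = 0.66 + 0.7 = 1.36.
Exposure is unchanged when dose changes in proportion to clearance. New dose = 100 μg × 1.36 = 136 μg.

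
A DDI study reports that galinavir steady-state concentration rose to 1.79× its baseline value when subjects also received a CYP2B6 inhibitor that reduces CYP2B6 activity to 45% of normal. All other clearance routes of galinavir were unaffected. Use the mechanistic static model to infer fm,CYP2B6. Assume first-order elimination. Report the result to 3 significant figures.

CL'/CL = 1 / 1.79 = 0.5587
0.45·fm + (1 − fm) = 0.5587
fm = (0.5587 − 1) / (0.45 − 1) = 0.802

0.802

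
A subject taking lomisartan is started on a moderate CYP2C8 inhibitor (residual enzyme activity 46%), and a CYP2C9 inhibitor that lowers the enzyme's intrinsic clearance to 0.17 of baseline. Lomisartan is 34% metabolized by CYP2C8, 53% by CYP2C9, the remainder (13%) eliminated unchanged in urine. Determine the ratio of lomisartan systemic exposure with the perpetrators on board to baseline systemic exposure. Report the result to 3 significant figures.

2.66

CYP2C8: 0.34 × 0.46 = 0.1564
CYP2C9: 0.53 × 0.17 = 0.0901
Other: 0.13 (unchanged)
Relative clearance = 0.1564 + 0.0901 + 0.13 = 0.3765.
Because systemic exposure varies inversely with clearance, the combined effect is 1 / 0.3765 = 2.66.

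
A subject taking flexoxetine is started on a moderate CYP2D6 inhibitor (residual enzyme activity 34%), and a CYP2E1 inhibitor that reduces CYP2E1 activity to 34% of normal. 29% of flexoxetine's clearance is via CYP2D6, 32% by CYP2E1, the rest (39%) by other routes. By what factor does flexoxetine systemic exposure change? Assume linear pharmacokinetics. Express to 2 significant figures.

The CYP2D6 pathway (29% of clearance) is reduced to 0.34× activity: 0.29 × 0.34 = 0.0986.
The CYP2E1 pathway (32% of clearance) drops to 0.34× activity: 0.32 × 0.34 = 0.1088.
Non-CYP routes (39%) are unchanged.
New clearance relative to baseline: 0.0986 + 0.1088 + 0.39 = 0.5974.
Systemic exposure ∝ 1/CL: fold-change = 1 / 0.5974 = 1.7.

1.7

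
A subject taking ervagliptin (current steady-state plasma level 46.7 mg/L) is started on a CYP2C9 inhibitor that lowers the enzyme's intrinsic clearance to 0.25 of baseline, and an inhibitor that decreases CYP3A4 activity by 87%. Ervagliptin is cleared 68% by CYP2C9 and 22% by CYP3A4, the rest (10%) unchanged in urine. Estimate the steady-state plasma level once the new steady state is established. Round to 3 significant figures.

The CYP2C9 pathway (68% of clearance) falls to 0.25× activity: 0.68 × 0.25 = 0.17.
The CYP3A4 pathway (22% of clearance) is reduced to 0.13× activity: 0.22 × 0.13 = 0.0286.
Non-CYP routes (10%) are unchanged.
New clearance relative to baseline: 0.17 + 0.0286 + 0.1 = 0.2986.
Dividing the baseline by the relative clearance: 46.7 / 0.2986 = 156 mg/L.

156 mg/L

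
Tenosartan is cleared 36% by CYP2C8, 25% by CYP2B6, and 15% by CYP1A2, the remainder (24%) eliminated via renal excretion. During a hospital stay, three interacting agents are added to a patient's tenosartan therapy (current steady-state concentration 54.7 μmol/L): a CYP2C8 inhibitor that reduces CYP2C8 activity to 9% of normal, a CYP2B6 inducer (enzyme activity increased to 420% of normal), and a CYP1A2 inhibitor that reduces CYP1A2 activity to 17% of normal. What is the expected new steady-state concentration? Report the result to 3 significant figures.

The CYP2C8 pathway (36% of clearance) drops to 0.09× activity: 0.36 × 0.09 = 0.0324.
The CYP2B6 pathway (25% of clearance) rises to 4.2× activity: 0.25 × 4.2 = 1.05.
The CYP1A2 pathway (15% of clearance) is reduced to 0.17× activity: 0.15 × 0.17 = 0.0255.
The remaining 24% of clearance is unaffected.
New clearance relative to baseline: 0.0324 + 1.05 + 0.0255 + 0.24 = 1.3479.
Dividing the baseline by the relative clearance: 54.7 / 1.3479 = 40.6 μmol/L.

40.6 μmol/L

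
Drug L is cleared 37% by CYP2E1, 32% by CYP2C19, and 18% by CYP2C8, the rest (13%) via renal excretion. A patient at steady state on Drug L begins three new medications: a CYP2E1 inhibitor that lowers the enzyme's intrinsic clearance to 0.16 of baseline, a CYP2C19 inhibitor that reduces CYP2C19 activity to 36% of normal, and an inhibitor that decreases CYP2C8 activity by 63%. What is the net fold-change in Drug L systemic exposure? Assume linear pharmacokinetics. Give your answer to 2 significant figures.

The CYP2E1 pathway (37% of clearance) drops to 0.16× activity: 0.37 × 0.16 = 0.0592.
The CYP2C19 pathway (32% of clearance) is reduced to 0.36× activity: 0.32 × 0.36 = 0.1152.
The CYP2C8 pathway (18% of clearance) falls to 0.37× activity: 0.18 × 0.37 = 0.0666.
Non-CYP routes (13%) are unchanged.
Relative clearance = 0.0592 + 0.1152 + 0.0666 + 0.13 = 0.371.
Because systemic exposure varies inversely with clearance, the combined effect is 1 / 0.371 = 2.7.

2.7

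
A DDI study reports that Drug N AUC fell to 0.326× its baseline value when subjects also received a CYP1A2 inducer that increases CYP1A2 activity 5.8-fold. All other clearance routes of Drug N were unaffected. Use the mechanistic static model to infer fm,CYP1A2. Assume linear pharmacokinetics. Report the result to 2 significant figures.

Write x for the fraction cleared via CYP1A2. The observed AUC change means clearance rose to 1/0.326 = 3.067 of baseline.
Only the CYP1A2 route changed, so 3.067 = x·5.8 + (1 − x), giving x = 0.43.

0.43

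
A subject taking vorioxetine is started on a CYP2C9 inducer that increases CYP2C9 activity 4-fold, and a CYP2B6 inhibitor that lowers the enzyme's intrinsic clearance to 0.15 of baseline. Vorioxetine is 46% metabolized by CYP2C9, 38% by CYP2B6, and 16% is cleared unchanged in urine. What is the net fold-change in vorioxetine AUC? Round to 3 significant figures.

0.486

CYP2C9: 0.46 × 4 = 1.84
CYP2B6: 0.38 × 0.15 = 0.057
Other: 0.16 (unchanged)
New clearance relative to baseline: 1.84 + 0.057 + 0.16 = 2.057.
Because AUC varies inversely with clearance, the combined effect is 1 / 2.057 = 0.486.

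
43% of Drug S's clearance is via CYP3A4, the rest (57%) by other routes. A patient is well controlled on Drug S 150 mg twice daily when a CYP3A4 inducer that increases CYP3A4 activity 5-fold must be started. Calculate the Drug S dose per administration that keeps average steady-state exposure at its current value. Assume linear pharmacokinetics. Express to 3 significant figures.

408 mg

CYP3A4: 0.43 × 5 = 2.15
Other: 0.57 (unchanged)
CL_new/CL_old = 2.15 + 0.57 = 2.72.
To maintain the same steady-state level, dose must scale with clearance: new dose = 150 × 2.72 = 408 mg.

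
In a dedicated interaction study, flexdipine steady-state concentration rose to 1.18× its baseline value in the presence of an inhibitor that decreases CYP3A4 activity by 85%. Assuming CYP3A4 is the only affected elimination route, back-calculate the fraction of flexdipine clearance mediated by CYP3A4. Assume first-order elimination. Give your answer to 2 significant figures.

Let fm be the CYP3A4 fraction. New clearance relative to baseline = fm × 0.15 + (1 − fm).
Steady-state concentration ratio = 1 / (new CL fraction), so new CL fraction = 1 / 1.18 = 0.8475.
fm × 0.15 + 1 − fm = 0.8475  ⇒  fm × (0.15 − 1) = −0.1525  ⇒  fm = 0.18.

0.18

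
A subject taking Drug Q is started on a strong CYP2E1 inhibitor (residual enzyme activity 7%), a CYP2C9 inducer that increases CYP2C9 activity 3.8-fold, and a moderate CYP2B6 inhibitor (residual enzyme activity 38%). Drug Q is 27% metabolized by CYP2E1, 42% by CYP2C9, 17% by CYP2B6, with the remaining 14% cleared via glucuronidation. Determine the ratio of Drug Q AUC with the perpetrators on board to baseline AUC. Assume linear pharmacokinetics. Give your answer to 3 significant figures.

0.550

The CYP2E1 pathway (27% of clearance) falls to 0.07× activity: 0.27 × 0.07 = 0.0189.
The CYP2C9 pathway (42% of clearance) rises to 3.8× activity: 0.42 × 3.8 = 1.596.
The CYP2B6 pathway (17% of clearance) drops to 0.38× activity: 0.17 × 0.38 = 0.0646.
Non-CYP routes (14%) are unchanged.
New clearance relative to baseline: 0.0189 + 1.596 + 0.0646 + 0.14 = 1.8195.
AUC ∝ 1/CL: fold-change = 1 / 1.8195 = 0.550.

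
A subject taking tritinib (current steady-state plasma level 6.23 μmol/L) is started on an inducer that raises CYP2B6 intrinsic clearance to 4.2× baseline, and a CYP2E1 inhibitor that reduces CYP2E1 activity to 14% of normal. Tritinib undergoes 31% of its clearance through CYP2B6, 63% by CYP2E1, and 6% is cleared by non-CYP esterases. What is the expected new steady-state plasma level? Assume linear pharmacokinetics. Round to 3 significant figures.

4.30 μmol/L

The CYP2B6 pathway (31% of clearance) increases to 4.2× activity: 0.31 × 4.2 = 1.302.
The CYP2E1 pathway (63% of clearance) falls to 0.14× activity: 0.63 × 0.14 = 0.0882.
The remaining 6% of clearance is unaffected.
New clearance relative to baseline: 1.302 + 0.0882 + 0.06 = 1.4502.
Dividing the baseline by the relative clearance: 6.23 / 1.4502 = 4.30 μmol/L.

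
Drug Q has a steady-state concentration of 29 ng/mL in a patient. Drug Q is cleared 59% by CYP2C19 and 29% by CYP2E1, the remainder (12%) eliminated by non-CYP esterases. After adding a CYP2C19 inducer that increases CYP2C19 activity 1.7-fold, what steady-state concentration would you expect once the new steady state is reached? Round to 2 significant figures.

CYP2C19: 0.59 × 1.7 = 1.003
CYP2E1: 0.29 (unchanged)
Other: 0.12 (unchanged)
CL_new/CL_old = 1.003 + 0.29 + 0.12 = 1.413.
Steady-state concentration ∝ 1/CL, so new value = 29 / 1.413 = 21 ng/mL.

21 ng/mL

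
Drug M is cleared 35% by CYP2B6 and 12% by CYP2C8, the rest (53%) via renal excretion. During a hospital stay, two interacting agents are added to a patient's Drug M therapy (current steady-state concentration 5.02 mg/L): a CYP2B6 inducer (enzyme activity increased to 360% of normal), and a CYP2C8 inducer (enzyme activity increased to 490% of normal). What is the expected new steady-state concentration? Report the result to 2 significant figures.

2.1 mg/L

CYP2B6: 0.35 × 3.6 = 1.26
CYP2C8: 0.12 × 4.9 = 0.588
Other: 0.53 (unchanged)
Relative clearance = 1.26 + 0.588 + 0.53 = 2.378.
Steady-state concentration ∝ 1/CL: new value = 5.02 / 2.378 = 2.1 mg/L.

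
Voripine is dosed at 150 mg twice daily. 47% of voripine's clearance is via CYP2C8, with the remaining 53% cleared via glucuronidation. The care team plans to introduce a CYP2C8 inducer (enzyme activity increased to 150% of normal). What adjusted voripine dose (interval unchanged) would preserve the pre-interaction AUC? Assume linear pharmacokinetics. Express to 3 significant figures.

185 mg

CYP2C8: 0.47 × 1.5 = 0.705
Other: 0.53 (unchanged)
Relative clearance = 0.705 + 0.53 = 1.235.
Exposure is unchanged when dose changes in proportion to clearance. New dose = 150 mg × 1.235 = 185 mg.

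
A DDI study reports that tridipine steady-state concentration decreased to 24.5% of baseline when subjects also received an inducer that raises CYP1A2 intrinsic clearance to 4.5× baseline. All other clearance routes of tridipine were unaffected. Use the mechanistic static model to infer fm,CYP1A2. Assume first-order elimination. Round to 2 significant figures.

CL'/CL = 1 / 0.245 = 4.082
4.5·fm + (1 − fm) = 4.082
fm = (4.082 − 1) / (4.5 − 1) = 0.88

0.88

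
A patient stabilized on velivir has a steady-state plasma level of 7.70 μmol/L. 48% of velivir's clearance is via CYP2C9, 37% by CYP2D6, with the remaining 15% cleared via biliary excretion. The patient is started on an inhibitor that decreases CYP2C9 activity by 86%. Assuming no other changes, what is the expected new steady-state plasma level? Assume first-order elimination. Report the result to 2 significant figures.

13 μmol/L

CYP2C9: 0.48 × 0.14 = 0.0672
CYP2D6: 0.37 (unchanged)
Other: 0.15 (unchanged)
CL_new/CL_old = 0.0672 + 0.37 + 0.15 = 0.5872.
Steady-state plasma level ∝ 1/CL, so new value = 7.70 / 0.5872 = 13 μmol/L.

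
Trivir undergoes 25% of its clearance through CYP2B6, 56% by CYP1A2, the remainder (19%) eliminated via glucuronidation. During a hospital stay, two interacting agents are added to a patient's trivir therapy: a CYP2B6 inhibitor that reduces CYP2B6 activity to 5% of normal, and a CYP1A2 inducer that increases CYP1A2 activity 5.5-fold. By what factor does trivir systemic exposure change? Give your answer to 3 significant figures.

CYP2B6: 0.25 × 0.05 = 0.0125
CYP1A2: 0.56 × 5.5 = 3.08
Other: 0.19 (unchanged)
CL_new/CL_old = 0.0125 + 3.08 + 0.19 = 3.2825.
Net systemic exposure ratio = 1 / 3.2825 = 0.305.

0.305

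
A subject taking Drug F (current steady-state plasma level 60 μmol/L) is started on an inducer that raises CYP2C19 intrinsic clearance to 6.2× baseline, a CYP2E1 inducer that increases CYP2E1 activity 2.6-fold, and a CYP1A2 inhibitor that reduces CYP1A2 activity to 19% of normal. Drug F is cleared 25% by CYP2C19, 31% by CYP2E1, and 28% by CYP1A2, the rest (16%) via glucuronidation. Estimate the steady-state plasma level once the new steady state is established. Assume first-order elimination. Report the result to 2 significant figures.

23 μmol/L

CYP2C19: 0.25 × 6.2 = 1.55
CYP2E1: 0.31 × 2.6 = 0.806
CYP1A2: 0.28 × 0.19 = 0.0532
Other: 0.16 (unchanged)
CL_new/CL_old = 1.55 + 0.806 + 0.0532 + 0.16 = 2.5692.
Steady-state plasma level ∝ 1/CL: new value = 60 / 2.5692 = 23 μmol/L.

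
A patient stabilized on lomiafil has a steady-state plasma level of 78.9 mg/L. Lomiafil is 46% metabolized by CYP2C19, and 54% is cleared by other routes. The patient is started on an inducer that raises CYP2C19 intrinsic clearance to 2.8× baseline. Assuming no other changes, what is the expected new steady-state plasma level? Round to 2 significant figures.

43 mg/L

The CYP2C19 pathway (46% of clearance) is boosted to 2.8× activity: 0.46 × 2.8 = 1.288.
The remaining 54% of clearance is unaffected.
Relative clearance = 1.288 + 0.54 = 1.828.
New steady-state plasma level = baseline ÷ relative clearance = 78.9 / 1.828 = 43 mg/L.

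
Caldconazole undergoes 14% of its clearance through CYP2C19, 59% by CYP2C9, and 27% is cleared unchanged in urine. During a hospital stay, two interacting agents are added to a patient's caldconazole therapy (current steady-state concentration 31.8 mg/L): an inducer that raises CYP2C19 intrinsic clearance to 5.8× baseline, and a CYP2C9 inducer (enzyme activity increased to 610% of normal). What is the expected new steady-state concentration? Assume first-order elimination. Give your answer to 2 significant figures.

CYP2C19: 0.14 × 5.8 = 0.812
CYP2C9: 0.59 × 6.1 = 3.599
Other: 0.27 (unchanged)
New clearance relative to baseline: 0.812 + 3.599 + 0.27 = 4.681.
Steady-state concentration ∝ 1/CL: new value = 31.8 / 4.681 = 6.8 mg/L.

6.8 mg/L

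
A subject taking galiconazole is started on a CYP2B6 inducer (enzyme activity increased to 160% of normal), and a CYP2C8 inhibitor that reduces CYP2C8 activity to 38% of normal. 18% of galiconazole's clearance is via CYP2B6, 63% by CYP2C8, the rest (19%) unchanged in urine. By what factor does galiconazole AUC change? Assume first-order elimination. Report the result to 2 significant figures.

1.4

CYP2B6: 0.18 × 1.6 = 0.288
CYP2C8: 0.63 × 0.38 = 0.2394
Other: 0.19 (unchanged)
Relative clearance = 0.288 + 0.2394 + 0.19 = 0.7174.
AUC ∝ 1/CL: fold-change = 1 / 0.7174 = 1.4.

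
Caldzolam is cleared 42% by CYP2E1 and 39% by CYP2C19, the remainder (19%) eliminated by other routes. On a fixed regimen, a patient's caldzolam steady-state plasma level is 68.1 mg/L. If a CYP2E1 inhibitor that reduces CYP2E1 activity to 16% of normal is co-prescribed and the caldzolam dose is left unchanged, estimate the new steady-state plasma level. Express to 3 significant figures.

105 mg/L

The CYP2E1 pathway (42% of clearance) drops to 0.16× activity: 0.42 × 0.16 = 0.0672.
CYP2C19 (39%) and the residual 19% are unaffected.
Relative clearance = 0.0672 + 0.39 + 0.19 = 0.6472.
New steady-state plasma level = baseline ÷ relative clearance = 68.1 / 0.6472 = 105 mg/L.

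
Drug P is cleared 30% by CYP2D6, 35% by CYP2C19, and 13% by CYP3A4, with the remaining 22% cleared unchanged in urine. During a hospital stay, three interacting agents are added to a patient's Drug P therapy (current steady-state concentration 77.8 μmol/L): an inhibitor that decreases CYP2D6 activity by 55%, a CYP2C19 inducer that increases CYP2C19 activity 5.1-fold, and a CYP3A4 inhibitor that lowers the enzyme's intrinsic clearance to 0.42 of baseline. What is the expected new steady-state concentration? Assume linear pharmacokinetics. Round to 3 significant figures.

The CYP2D6 pathway (30% of clearance) drops to 0.45× activity: 0.3 × 0.45 = 0.135.
The CYP2C19 pathway (35% of clearance) is boosted to 5.1× activity: 0.35 × 5.1 = 1.785.
The CYP3A4 pathway (13% of clearance) falls to 0.42× activity: 0.13 × 0.42 = 0.0546.
Non-CYP routes (22%) are unchanged.
Relative clearance = 0.135 + 1.785 + 0.0546 + 0.22 = 2.1946.
Steady-state concentration ∝ 1/CL: new value = 77.8 / 2.1946 = 35.5 μmol/L.

35.5 μmol/L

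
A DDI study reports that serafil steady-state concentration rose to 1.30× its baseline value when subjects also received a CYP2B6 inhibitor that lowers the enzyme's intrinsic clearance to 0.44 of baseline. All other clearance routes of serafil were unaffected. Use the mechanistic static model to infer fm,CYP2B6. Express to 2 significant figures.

0.41

CL'/CL = 1 / 1.30 = 0.7692
0.44·fm + (1 − fm) = 0.7692
fm = (0.7692 − 1) / (0.44 − 1) = 0.41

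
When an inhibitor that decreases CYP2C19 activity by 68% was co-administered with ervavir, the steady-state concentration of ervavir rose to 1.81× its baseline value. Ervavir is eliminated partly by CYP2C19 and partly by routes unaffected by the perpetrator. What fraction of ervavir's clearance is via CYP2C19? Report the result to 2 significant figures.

0.66

Call the CYP2C19 fraction fm. After the interaction, CL_new/CL_old = fm × 0.32 + (1 − fm).
Steady-state concentration ratio = 1 / (new CL fraction), so new CL fraction = 1 / 1.81 = 0.5525.
fm × 0.32 + 1 − fm = 0.5525  ⇒  fm × (0.32 − 1) = −0.4475  ⇒  fm = 0.66.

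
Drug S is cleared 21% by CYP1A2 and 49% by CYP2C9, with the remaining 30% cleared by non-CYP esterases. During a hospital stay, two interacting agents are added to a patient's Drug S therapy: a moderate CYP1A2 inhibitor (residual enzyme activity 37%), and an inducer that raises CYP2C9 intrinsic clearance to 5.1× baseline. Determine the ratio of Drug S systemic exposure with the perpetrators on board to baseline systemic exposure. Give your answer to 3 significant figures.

0.348

The CYP1A2 pathway (21% of clearance) is reduced to 0.37× activity: 0.21 × 0.37 = 0.0777.
The CYP2C9 pathway (49% of clearance) increases to 5.1× activity: 0.49 × 5.1 = 2.499.
The remaining 30% of clearance is unaffected.
New clearance relative to baseline: 0.0777 + 2.499 + 0.3 = 2.8767.
Because systemic exposure varies inversely with clearance, the combined effect is 1 / 2.8767 = 0.348.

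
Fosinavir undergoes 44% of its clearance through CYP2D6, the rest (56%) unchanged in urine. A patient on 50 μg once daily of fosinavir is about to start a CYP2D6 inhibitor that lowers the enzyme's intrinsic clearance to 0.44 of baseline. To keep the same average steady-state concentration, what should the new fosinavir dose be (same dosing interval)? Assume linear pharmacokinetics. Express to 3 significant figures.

CYP2D6: 0.44 × 0.44 = 0.1936
Other: 0.56 (unchanged)
Relative clearance = 0.1936 + 0.56 = 0.7536.
Exposure is unchanged when dose changes in proportion to clearance. New dose = 50 μg × 0.7536 = 37.7 μg.

37.7 μg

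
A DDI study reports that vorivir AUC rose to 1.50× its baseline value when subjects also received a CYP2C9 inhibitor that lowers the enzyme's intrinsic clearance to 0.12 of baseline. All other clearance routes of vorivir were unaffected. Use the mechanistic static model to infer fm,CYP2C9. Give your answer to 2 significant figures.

Let x = fm,CYP2C9. Because AUC ∝ 1/CL, relative clearance fell to 1/1.50 = 0.6667.
Only the CYP2C9 route changed, so 0.6667 = x·0.12 + (1 − x), giving x = 0.38.

0.38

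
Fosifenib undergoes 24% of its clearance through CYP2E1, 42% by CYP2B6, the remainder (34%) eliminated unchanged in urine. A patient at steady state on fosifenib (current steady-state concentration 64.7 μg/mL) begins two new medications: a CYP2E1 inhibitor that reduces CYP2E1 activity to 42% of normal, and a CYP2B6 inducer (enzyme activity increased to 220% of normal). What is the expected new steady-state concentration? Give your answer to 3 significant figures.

The CYP2E1 pathway (24% of clearance) falls to 0.42× activity: 0.24 × 0.42 = 0.1008.
The CYP2B6 pathway (42% of clearance) is boosted to 2.2× activity: 0.42 × 2.2 = 0.924.
Non-CYP routes (34%) are unchanged.
Relative clearance = 0.1008 + 0.924 + 0.34 = 1.3648.
New steady-state concentration = 64.7 / 1.3648 = 47.4 μg/mL (concentration scales inversely with clearance).

47.4 μg/mL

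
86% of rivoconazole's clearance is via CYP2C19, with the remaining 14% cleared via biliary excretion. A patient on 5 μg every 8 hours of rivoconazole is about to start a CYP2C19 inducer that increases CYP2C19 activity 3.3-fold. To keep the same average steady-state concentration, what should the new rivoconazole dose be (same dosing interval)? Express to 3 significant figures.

14.9 μg

CYP2C19: 0.86 × 3.3 = 2.838
Other: 0.14 (unchanged)
New clearance relative to baseline: 2.838 + 0.14 = 2.978.
Exposure is unchanged when dose changes in proportion to clearance. New dose = 5 μg × 2.978 = 14.9 μg.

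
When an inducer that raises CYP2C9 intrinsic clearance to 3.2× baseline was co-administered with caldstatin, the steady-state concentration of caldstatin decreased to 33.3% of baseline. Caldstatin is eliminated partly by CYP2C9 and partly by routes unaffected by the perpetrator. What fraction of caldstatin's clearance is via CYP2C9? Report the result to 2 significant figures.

0.91

Call the CYP2C9 fraction fm. After the interaction, CL_new/CL_old = fm × 3.2 + (1 − fm).
Steady-state concentration ratio = 1 / (new CL fraction), so new CL fraction = 1 / 0.333 = 3.003.
fm × 3.2 + 1 − fm = 3.003  ⇒  fm × (3.2 − 1) = 2.003  ⇒  fm = 0.91.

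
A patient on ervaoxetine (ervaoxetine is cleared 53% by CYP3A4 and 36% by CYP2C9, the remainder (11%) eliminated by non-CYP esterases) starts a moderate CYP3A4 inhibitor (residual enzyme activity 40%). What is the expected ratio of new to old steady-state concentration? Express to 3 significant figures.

The CYP3A4 pathway (53% of clearance) is reduced to 0.4× activity: 0.53 × 0.4 = 0.212.
CYP2C9 (36%) and the residual 11% are unaffected.
CL_new/CL_old = 0.212 + 0.36 + 0.11 = 0.682.
Since steady-state concentration ∝ 1/CL, the ratio is 1 / 0.682 = 1.47.

1.47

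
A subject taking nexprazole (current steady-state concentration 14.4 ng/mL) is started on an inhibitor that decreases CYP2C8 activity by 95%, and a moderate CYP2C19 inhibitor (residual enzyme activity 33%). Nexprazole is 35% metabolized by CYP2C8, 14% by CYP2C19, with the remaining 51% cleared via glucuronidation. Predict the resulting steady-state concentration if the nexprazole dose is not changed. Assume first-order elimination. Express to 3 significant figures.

25.1 ng/mL

The CYP2C8 pathway (35% of clearance) falls to 0.05× activity: 0.35 × 0.05 = 0.0175.
The CYP2C19 pathway (14% of clearance) is reduced to 0.33× activity: 0.14 × 0.33 = 0.0462.
Non-CYP routes (51%) are unchanged.
CL_new/CL_old = 0.0175 + 0.0462 + 0.51 = 0.5737.
Steady-state concentration ∝ 1/CL: new value = 14.4 / 0.5737 = 25.1 ng/mL.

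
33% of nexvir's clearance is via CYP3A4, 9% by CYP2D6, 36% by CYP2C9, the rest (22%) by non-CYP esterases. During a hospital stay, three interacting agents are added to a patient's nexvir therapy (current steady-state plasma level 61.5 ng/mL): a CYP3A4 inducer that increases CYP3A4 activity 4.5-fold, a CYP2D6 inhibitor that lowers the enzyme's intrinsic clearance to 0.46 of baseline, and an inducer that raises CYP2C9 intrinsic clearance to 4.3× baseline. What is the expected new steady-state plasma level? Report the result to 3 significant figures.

The CYP3A4 pathway (33% of clearance) is boosted to 4.5× activity: 0.33 × 4.5 = 1.485.
The CYP2D6 pathway (9% of clearance) falls to 0.46× activity: 0.09 × 0.46 = 0.0414.
The CYP2C9 pathway (36% of clearance) increases to 4.3× activity: 0.36 × 4.3 = 1.548.
The remaining 22% of clearance is unaffected.
Relative clearance = 1.485 + 0.0414 + 1.548 + 0.22 = 3.2944.
New steady-state plasma level = 61.5 / 3.2944 = 18.7 ng/mL (concentration scales inversely with clearance).

18.7 ng/mL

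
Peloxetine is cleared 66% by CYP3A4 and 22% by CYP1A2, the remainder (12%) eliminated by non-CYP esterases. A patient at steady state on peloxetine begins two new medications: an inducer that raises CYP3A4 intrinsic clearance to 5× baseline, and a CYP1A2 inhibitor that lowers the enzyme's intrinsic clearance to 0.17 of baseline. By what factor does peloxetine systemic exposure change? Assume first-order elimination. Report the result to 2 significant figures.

0.29

The CYP3A4 pathway (66% of clearance) increases to 5× activity: 0.66 × 5 = 3.3.
The CYP1A2 pathway (22% of clearance) drops to 0.17× activity: 0.22 × 0.17 = 0.0374.
Non-CYP routes (12%) are unchanged.
CL_new/CL_old = 3.3 + 0.0374 + 0.12 = 3.4574.
Net systemic exposure ratio = 1 / 3.4574 = 0.29.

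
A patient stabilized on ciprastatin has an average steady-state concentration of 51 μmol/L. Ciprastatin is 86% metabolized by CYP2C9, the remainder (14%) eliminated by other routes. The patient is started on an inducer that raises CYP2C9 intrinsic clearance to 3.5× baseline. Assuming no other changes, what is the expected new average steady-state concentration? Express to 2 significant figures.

16 μmol/L

The CYP2C9 pathway (86% of clearance) increases to 3.5× activity: 0.86 × 3.5 = 3.01.
The remaining 14% of clearance is unaffected.
Relative clearance = 3.01 + 0.14 = 3.15.
With dosing unchanged, average steady-state concentration scales as 1/CL: 51 / 3.15 = 16 μmol/L.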